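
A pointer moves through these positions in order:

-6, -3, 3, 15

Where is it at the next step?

39

The jumps are +3, +6, +12 — a geometric progression with ratio 2.
step 4: 15 + 24 → 39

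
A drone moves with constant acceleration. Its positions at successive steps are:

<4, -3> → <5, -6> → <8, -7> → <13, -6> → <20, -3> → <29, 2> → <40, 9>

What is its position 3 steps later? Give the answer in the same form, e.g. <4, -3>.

<85, 42>

Taking differences between consecutive positions: <+1, -3>, <+3, -1>, <+5, +1>, <+7, +3>, <+9, +5>, <+11, +7>. These grow by <+2, +2> each step.
step 7: <40, 9> + <+13, +9> → <53, 18>
step 8: <53, 18> + <+15, +11> → <68, 29>
step 9: <68, 29> + <+17, +13> → <85, 42>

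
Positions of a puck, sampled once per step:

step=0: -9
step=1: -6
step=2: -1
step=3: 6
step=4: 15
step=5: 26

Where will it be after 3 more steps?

71

First differences are +3, +5, +7, +9, +11; their common second difference is +2 (constant acceleration).
step 6: 26 + 13 → 39
step 7: 39 + 15 → 54
step 8: 54 + 17 → 71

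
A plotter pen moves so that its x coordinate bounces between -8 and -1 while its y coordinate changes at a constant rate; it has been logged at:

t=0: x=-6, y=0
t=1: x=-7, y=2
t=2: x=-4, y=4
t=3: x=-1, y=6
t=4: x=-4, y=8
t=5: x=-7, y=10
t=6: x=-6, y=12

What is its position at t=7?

x=-3, y=14

The x coordinate travels 3 per step and bounces off the walls at -8 and -1.
  step 7: -6 → -3
The y coordinate changes by +2 each step: at step 7 it is 14.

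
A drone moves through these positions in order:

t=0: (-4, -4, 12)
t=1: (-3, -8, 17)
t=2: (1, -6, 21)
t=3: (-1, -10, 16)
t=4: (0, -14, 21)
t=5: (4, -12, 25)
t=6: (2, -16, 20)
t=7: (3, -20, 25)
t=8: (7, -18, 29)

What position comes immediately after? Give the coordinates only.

Step-to-step displacements: (+1, -4, +5), (+4, +2, +4), (-2, -4, -5), (+1, -4, +5), (+4, +2, +4), (-2, -4, -5), (+1, -4, +5), (+4, +2, +4) — a repeating cycle of length 3.
step 9: apply (-2, -4, -5) → (5, -22, 24)

(5, -22, 24)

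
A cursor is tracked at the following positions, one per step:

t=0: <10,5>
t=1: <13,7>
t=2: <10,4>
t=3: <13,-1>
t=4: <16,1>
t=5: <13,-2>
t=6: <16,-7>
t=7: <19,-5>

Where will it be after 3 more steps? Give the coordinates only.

<22,-11>

The moves between consecutive positions are <+3,+2>, <-3,-3>, <+3,-5>, <+3,+2>, <-3,-3>, <+3,-5>, <+3,+2>; they repeat the 3-cycle [<+3,+2>, <-3,-3>, <+3,-5>].
step 8: apply <-3,-3> → <16,-8>
step 9: apply <+3,-5> → <19,-13>
step 10: apply <+3,+2> → <22,-11>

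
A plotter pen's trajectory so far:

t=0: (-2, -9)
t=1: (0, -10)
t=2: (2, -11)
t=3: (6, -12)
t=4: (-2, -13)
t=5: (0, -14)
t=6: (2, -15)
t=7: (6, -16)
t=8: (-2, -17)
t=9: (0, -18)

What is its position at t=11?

(6, -20)

The first coordinate repeats the cycle [-2, 0, 2, 6] with period 4; step 11 mod 4 = 3, giving 6.
The second coordinate changes by -1 each step, so at step 11 it is -9 + 11·(-1) = -20.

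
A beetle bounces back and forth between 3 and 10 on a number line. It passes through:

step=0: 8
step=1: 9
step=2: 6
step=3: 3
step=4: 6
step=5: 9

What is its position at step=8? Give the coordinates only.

4

The value reflects between 3 and 10, moving 3 per step.
  step 6: 9 → 8
  step 7: 8 → 5
  step 8: 5 → 4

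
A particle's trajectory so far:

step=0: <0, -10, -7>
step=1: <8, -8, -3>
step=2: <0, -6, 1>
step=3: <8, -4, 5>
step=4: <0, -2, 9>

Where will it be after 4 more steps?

First: cycles through 0, 8 every 2 steps. Step 8 lands at position 0 of the cycle → 0.
Second: linear, +2 per step → 6 at step 8.
Third: linear, +4 per step → 25 at step 8.

<0, 6, 25>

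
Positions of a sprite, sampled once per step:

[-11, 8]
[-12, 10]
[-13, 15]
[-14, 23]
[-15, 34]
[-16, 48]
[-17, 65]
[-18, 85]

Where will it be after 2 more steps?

[-20, 134]

First differences are [-1, +2], [-1, +5], [-1, +8], [-1, +11], [-1, +14], [-1, +17], [-1, +20]; their common second difference is [+0, +3] (constant acceleration).
step 8: [-18, 85] + [-1, +23] → [-19, 108]
step 9: [-19, 108] + [-1, +26] → [-20, 134]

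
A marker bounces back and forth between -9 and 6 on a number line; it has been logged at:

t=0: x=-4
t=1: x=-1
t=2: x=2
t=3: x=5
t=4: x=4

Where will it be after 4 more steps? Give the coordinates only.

The value reflects between -9 and 6, moving 3 per step.
  step 5: 4 → 1
  step 6: 1 → -2
  step 7: -2 → -5
  step 8: -5 → -8

x=-8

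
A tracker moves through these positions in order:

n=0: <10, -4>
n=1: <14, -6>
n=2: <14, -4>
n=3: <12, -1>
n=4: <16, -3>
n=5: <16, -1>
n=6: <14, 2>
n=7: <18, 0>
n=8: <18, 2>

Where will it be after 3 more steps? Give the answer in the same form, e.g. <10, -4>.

<20, 5>

Step-to-step displacements: <+4, -2>, <+0, +2>, <-2, +3>, <+4, -2>, <+0, +2>, <-2, +3>, <+4, -2>, <+0, +2> — a repeating cycle of length 3.
step 9: apply <-2, +3> → <16, 5>
step 10: apply <+4, -2> → <20, 3>
step 11: apply <+0, +2> → <20, 5>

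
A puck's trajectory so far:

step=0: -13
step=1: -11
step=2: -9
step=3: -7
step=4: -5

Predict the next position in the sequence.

Each step adds +2 to the position.
step 5: -5 + 2 → -3

-3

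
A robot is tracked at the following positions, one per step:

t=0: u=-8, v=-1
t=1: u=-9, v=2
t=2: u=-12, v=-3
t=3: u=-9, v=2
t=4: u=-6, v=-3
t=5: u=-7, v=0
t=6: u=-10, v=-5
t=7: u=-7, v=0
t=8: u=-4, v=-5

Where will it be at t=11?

u=-5, v=-2

Step-to-step displacements: (-1,+3), (-3,-5), (+3,+5), (+3,-5), (-1,+3), (-3,-5), (+3,+5), (+3,-5) — a repeating cycle of length 4.
step 9: apply (-1,+3) → u=-5, v=-2
step 10: apply (-3,-5) → u=-8, v=-7
step 11: apply (+3,+5) → u=-5, v=-2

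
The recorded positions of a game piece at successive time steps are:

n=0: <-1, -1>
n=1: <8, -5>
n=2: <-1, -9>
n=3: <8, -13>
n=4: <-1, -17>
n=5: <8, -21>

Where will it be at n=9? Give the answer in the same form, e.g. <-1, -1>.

<8, -37>

First: cycles through -1, 8 every 2 steps. Step 9 lands at position 1 of the cycle → 8.
Second: linear, -4 per step → -37 at step 9.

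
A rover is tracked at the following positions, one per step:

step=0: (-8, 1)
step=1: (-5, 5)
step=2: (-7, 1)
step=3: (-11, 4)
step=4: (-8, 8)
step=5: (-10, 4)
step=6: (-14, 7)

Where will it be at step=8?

(-13, 7)

The moves between consecutive positions are (+3, +4), (-2, -4), (-4, +3), (+3, +4), (-2, -4), (-4, +3); they repeat the 3-cycle [(+3, +4), (-2, -4), (-4, +3)].
step 7: apply (+3, +4) → (-11, 11)
step 8: apply (-2, -4) → (-13, 7)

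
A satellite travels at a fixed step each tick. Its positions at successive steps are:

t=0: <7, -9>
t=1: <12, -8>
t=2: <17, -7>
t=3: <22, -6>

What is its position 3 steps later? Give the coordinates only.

Each step adds <+5, +1> to the position.
step 4: <22, -6> + <+5, +1> → <27, -5>
step 5: <27, -5> + <+5, +1> → <32, -4>
step 6: <32, -4> + <+5, +1> → <37, -3>

<37, -3>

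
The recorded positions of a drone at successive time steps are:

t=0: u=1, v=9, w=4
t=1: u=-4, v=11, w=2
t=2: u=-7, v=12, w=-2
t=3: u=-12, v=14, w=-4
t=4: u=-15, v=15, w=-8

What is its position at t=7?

u=-28, v=20, w=-16

Differencing gives (-5, +2, -2), (-3, +1, -4), (-5, +2, -2), (-3, +1, -4). This is the pattern (-5, +2, -2), (-3, +1, -4) repeated.
step 5: apply (-5, +2, -2) → u=-20, v=17, w=-10
step 6: apply (-3, +1, -4) → u=-23, v=18, w=-14
step 7: apply (-5, +2, -2) → u=-28, v=20, w=-16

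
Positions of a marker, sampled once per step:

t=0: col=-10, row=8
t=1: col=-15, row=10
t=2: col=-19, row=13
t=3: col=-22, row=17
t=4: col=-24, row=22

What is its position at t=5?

Taking differences between consecutive positions: (-5, +2), (-4, +3), (-3, +4), (-2, +5). These grow by (+1, +1) each step.
step 5: col=-24, row=22 + (-1, +6) → col=-25, row=28

col=-25, row=28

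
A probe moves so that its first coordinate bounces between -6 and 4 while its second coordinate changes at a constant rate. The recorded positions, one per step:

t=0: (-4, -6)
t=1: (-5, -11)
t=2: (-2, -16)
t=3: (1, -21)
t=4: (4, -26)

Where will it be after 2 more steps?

(-2, -36)

The first coordinate reflects between -6 and 4, moving 3 per step.
  step 5: 4 → 1
  step 6: 1 → -2
The second coordinate changes by -5 each step: at step 6 it is -36.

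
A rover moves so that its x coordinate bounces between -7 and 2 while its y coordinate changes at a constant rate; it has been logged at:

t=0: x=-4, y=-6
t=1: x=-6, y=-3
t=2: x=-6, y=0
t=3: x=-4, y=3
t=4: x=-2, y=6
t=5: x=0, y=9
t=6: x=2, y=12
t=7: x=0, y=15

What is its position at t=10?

The x coordinate travels 2 per step and bounces off the walls at -7 and 2.
  step 8: 0 → -2
  step 9: -2 → -4
  step 10: -4 → -6
The y coordinate changes by +3 each step: at step 10 it is 24.

x=-6, y=24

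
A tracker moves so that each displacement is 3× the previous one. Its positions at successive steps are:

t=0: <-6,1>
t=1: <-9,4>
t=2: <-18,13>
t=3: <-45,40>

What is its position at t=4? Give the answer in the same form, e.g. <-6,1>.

<-126,121>

Step-to-step displacements: <-3,+3>, <-9,+9>, <-27,+27>; each is 3× the previous.
step 4: <-45,40> + <-81,+81> → <-126,121>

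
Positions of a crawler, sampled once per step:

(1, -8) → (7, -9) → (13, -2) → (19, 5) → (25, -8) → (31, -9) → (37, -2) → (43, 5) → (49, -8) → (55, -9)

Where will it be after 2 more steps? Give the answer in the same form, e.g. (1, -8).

The first coordinate changes by +6 each step, so at step 11 it is 1 + 11·(6) = 67.
The second coordinate repeats the cycle [-8, -9, -2, 5] with period 4; step 11 mod 4 = 3, giving 5.

(67, 5)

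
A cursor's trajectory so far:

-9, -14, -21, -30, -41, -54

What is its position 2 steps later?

-86

First differences are -5, -7, -9, -11, -13; their common second difference is -2 (constant acceleration).
step 6: -54 − 15 → -69
step 7: -69 − 17 → -86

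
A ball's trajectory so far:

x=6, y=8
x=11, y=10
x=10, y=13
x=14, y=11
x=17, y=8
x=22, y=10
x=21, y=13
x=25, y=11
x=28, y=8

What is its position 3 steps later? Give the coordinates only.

The moves between consecutive positions are (+5, +2), (-1, +3), (+4, -2), (+3, -3), (+5, +2), (-1, +3), (+4, -2), (+3, -3); they repeat the 4-cycle [(+5, +2), (-1, +3), (+4, -2), (+3, -3)].
step 9: apply (+5, +2) → x=33, y=10
step 10: apply (-1, +3) → x=32, y=13
step 11: apply (+4, -2) → x=36, y=11

x=36, y=11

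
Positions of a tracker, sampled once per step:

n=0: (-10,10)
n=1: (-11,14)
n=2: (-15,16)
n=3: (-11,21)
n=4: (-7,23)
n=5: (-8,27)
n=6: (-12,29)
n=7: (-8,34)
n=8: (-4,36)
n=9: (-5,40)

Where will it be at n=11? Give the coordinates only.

(-5,47)

Step-to-step displacements: (-1,+4), (-4,+2), (+4,+5), (+4,+2), (-1,+4), (-4,+2), (+4,+5), (+4,+2), (-1,+4) — a repeating cycle of length 4.
step 10: apply (-4,+2) → (-9,42)
step 11: apply (+4,+5) → (-5,47)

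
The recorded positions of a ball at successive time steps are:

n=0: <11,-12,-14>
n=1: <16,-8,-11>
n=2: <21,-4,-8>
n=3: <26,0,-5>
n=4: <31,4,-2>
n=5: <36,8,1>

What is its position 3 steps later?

Constant displacement of <+5,+4,+3> per step.
step 6: <36,8,1> + <+5,+4,+3> → <41,12,4>
step 7: <41,12,4> + <+5,+4,+3> → <46,16,7>
step 8: <46,16,7> + <+5,+4,+3> → <51,20,10>

<51,20,10>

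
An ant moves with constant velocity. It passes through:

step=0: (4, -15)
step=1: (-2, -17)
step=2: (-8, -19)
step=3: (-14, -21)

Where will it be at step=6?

(-32, -27)

Constant displacement of (-6, -2) per step.
step 4: (-14, -21) + (-6, -2) → (-20, -23)
step 5: (-20, -23) + (-6, -2) → (-26, -25)
step 6: (-26, -25) + (-6, -2) → (-32, -27)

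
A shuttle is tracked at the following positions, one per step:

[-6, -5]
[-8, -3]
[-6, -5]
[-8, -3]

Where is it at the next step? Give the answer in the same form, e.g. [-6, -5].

Consecutive displacements [-2, +2], [+2, -2], [-2, +2] scale by a factor of -1 each step.
step 4: [-8, -3] + [+2, -2] → [-6, -5]

[-6, -5]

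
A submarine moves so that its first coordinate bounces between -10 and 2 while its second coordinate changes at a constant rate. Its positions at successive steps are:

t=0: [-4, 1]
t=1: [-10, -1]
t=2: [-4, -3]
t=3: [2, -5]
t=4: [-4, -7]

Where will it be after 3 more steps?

[2, -13]

The first coordinate reflects between -10 and 2, moving 6 per step.
  step 5: -4 → -10
  step 6: -10 → -4
  step 7: -4 → 2
The second coordinate changes by -2 each step: at step 7 it is -13.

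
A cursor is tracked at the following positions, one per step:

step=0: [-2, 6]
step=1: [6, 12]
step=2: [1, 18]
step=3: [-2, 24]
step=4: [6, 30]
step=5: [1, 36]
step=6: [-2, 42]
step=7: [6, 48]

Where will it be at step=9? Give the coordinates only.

First: cycles through -2, 6, 1 every 3 steps. Step 9 lands at position 0 of the cycle → -2.
Second: linear, +6 per step → 60 at step 9.

[-2, 60]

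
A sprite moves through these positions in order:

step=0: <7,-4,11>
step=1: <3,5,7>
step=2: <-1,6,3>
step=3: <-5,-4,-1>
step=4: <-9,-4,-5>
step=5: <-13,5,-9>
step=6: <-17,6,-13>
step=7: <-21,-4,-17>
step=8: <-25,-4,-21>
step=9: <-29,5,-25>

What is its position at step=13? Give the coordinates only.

The first coordinate changes by -4 each step, so at step 13 it is 7 + 13·(-4) = -45.
The second coordinate repeats the cycle [-4, 5, 6, -4] with period 4; step 13 mod 4 = 1, giving 5.
The third coordinate changes by -4 each step, so at step 13 it is 11 + 13·(-4) = -41.

<-45,5,-41>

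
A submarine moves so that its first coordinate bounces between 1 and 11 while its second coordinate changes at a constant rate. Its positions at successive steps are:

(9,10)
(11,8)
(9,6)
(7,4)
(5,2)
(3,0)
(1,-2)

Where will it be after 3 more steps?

The first coordinate reflects between 1 and 11, moving 2 per step.
  step 7: 1 → 3
  step 8: 3 → 5
  step 9: 5 → 7
The second coordinate changes by -2 each step: at step 9 it is -8.

(7,-8)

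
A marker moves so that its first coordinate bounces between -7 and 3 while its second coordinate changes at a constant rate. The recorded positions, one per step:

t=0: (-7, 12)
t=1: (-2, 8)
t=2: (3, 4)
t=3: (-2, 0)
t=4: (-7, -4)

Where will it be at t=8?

(-7, -20)

The first coordinate travels 5 per step and bounces off the walls at -7 and 3.
  step 5: -7 → -2
  step 6: -2 → 3
  step 7: 3 → -2
  step 8: -2 → -7
The second coordinate changes by -4 each step: at step 8 it is -20.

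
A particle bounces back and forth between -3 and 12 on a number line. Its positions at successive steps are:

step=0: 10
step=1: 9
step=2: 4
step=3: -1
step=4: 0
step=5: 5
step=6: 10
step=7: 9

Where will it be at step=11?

5

The value reflects between -3 and 12, moving 5 per step.
  step 8: 9 → 4
  step 9: 4 → -1
  step 10: -1 → 0
  step 11: 0 → 5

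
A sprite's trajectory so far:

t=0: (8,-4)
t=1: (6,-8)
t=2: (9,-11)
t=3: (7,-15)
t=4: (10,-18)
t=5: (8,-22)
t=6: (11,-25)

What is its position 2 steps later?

Step-to-step displacements: (-2,-4), (+3,-3), (-2,-4), (+3,-3), (-2,-4), (+3,-3) — a repeating cycle of length 2.
step 7: apply (-2,-4) → (9,-29)
step 8: apply (+3,-3) → (12,-32)

(12,-32)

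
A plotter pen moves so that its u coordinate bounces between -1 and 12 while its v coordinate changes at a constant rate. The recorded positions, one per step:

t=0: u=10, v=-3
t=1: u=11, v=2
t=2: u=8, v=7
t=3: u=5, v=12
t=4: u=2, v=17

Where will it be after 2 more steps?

The u coordinate reflects between -1 and 12, moving 3 per step.
  step 5: 2 → -1
  step 6: -1 → 2
The v coordinate changes by +5 each step: at step 6 it is 27.

u=2, v=27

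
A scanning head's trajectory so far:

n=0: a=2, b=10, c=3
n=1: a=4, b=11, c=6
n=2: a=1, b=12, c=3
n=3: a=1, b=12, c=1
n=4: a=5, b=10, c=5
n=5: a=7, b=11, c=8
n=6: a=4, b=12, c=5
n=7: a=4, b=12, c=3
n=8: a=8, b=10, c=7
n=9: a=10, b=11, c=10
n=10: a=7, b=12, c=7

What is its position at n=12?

a=11, b=10, c=9

Differencing gives (+2, +1, +3), (-3, +1, -3), (+0, +0, -2), (+4, -2, +4), (+2, +1, +3), (-3, +1, -3), (+0, +0, -2), (+4, -2, +4), (+2, +1, +3), (-3, +1, -3). This is the pattern (+2, +1, +3), (-3, +1, -3), (+0, +0, -2), (+4, -2, +4) repeated.
step 11: apply (+0, +0, -2) → a=7, b=12, c=5
step 12: apply (+4, -2, +4) → a=11, b=10, c=9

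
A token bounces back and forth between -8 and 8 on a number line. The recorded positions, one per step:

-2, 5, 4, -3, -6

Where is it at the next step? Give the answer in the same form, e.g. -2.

The value reflects between -8 and 8, moving 7 per step.
  step 5: -6 → 1

1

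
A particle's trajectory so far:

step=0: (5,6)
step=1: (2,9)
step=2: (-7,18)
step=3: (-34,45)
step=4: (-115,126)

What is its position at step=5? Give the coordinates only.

(-358,369)

The jumps are (-3,+3), (-9,+9), (-27,+27), (-81,+81) — a geometric progression with ratio 3.
step 5: (-115,126) + (-243,+243) → (-358,369)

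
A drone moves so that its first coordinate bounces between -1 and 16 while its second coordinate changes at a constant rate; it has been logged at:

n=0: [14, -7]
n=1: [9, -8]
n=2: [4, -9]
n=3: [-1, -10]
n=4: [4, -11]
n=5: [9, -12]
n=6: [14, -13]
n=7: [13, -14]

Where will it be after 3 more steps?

The first coordinate reflects between -1 and 16, moving 5 per step.
  step 8: 13 → 8
  step 9: 8 → 3
  step 10: 3 → 0
The second coordinate changes by -1 each step: at step 10 it is -17.

[0, -17]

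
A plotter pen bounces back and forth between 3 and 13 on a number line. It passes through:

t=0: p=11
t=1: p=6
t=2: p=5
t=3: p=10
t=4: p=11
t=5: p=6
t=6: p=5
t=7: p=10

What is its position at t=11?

The value reflects between 3 and 13, moving 5 per step.
  step 8: 10 → 11
  step 9: 11 → 6
  step 10: 6 → 5
  step 11: 5 → 10

p=10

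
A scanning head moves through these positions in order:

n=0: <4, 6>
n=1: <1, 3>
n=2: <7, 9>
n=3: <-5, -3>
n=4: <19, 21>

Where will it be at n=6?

The jumps are <-3, -3>, <+6, +6>, <-12, -12>, <+24, +24> — a geometric progression with ratio -2.
step 5: <19, 21> + <-48, -48> → <-29, -27>
step 6: <-29, -27> + <+96, +96> → <67, 69>

<67, 69>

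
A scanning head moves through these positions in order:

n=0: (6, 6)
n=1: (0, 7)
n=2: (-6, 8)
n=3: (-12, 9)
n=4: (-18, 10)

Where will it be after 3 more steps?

Each step adds (-6, +1) to the position.
step 5: (-18, 10) + (-6, +1) → (-24, 11)
step 6: (-24, 11) + (-6, +1) → (-30, 12)
step 7: (-30, 12) + (-6, +1) → (-36, 13)

(-36, 13)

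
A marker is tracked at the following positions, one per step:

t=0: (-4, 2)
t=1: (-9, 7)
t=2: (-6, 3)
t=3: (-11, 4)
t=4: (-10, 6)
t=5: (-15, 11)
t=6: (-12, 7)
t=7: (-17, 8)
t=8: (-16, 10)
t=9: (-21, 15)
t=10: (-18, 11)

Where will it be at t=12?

(-22, 14)

Differencing gives (-5, +5), (+3, -4), (-5, +1), (+1, +2), (-5, +5), (+3, -4), (-5, +1), (+1, +2), (-5, +5), (+3, -4). This is the pattern (-5, +5), (+3, -4), (-5, +1), (+1, +2) repeated.
step 11: apply (-5, +1) → (-23, 12)
step 12: apply (+1, +2) → (-22, 14)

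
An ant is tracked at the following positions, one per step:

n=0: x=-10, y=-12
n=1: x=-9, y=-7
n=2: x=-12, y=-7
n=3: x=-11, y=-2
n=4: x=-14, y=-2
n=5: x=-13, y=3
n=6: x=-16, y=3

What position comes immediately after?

x=-15, y=8

Differencing gives (+1,+5), (-3,+0), (+1,+5), (-3,+0), (+1,+5), (-3,+0). This is the pattern (+1,+5), (-3,+0) repeated.
step 7: apply (+1,+5) → x=-15, y=8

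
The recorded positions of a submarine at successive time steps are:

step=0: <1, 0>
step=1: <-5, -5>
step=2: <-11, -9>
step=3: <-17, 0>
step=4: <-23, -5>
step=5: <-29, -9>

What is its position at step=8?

The first coordinate changes by -6 each step, so at step 8 it is 1 + 8·(-6) = -47.
The second coordinate repeats the cycle [0, -5, -9] with period 3; step 8 mod 3 = 2, giving -9.

<-47, -9>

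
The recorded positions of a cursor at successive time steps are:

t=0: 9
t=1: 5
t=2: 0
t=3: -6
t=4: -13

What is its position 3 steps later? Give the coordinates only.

-40

Successive displacements: -4, -5, -6, -7 — each changes by -1.
step 5: -13 − 8 → -21
step 6: -21 − 9 → -30
step 7: -30 − 10 → -40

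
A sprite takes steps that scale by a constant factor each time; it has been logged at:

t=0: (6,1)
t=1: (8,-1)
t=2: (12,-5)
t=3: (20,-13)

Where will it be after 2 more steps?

Consecutive displacements (+2,-2), (+4,-4), (+8,-8) scale by a factor of 2 each step.
step 4: (20,-13) + (+16,-16) → (36,-29)
step 5: (36,-29) + (+32,-32) → (68,-61)

(68,-61)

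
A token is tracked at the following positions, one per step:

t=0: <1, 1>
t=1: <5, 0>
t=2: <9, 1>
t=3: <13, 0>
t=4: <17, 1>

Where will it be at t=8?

First: linear, +4 per step → 33 at step 8.
Second: cycles through 1, 0 every 2 steps. Step 8 lands at position 0 of the cycle → 1.

<33, 1>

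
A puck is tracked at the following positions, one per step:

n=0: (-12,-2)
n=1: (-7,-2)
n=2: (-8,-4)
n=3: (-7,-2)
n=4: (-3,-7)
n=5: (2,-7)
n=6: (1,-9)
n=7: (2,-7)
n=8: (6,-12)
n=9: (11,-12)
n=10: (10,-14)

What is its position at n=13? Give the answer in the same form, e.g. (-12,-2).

Step-to-step displacements: (+5,+0), (-1,-2), (+1,+2), (+4,-5), (+5,+0), (-1,-2), (+1,+2), (+4,-5), (+5,+0), (-1,-2) — a repeating cycle of length 4.
step 11: apply (+1,+2) → (11,-12)
step 12: apply (+4,-5) → (15,-17)
step 13: apply (+5,+0) → (20,-17)

(20,-17)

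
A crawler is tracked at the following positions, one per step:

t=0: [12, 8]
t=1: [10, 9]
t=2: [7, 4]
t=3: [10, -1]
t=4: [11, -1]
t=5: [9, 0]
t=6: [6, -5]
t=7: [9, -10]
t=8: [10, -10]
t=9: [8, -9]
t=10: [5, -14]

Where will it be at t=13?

[7, -18]

The moves between consecutive positions are [-2, +1], [-3, -5], [+3, -5], [+1, +0], [-2, +1], [-3, -5], [+3, -5], [+1, +0], [-2, +1], [-3, -5]; they repeat the 4-cycle [[-2, +1], [-3, -5], [+3, -5], [+1, +0]].
step 11: apply [+3, -5] → [8, -19]
step 12: apply [+1, +0] → [9, -19]
step 13: apply [-2, +1] → [7, -18]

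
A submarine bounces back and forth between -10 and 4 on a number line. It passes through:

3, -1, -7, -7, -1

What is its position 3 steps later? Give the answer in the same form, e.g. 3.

-9

The value travels 6 per step and bounces off the walls at -10 and 4.
  step 5: -1 → 3
  step 6: 3 → -3
  step 7: -3 → -9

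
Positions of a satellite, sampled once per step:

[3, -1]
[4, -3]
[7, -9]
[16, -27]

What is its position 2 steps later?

Step-to-step displacements: [+1, -2], [+3, -6], [+9, -18]; each is 3× the previous.
step 4: [16, -27] + [+27, -54] → [43, -81]
step 5: [43, -81] + [+81, -162] → [124, -243]

[124, -243]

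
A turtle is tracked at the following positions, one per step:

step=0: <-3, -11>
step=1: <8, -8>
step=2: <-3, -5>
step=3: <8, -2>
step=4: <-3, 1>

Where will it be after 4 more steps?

<-3, 13>

First: cycles through -3, 8 every 2 steps. Step 8 lands at position 0 of the cycle → -3.
Second: linear, +3 per step → 13 at step 8.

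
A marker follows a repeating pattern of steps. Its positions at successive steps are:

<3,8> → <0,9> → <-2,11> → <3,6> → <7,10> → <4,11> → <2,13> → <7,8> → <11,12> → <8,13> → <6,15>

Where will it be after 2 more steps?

<15,14>

Differencing gives <-3,+1>, <-2,+2>, <+5,-5>, <+4,+4>, <-3,+1>, <-2,+2>, <+5,-5>, <+4,+4>, <-3,+1>, <-2,+2>. This is the pattern <-3,+1>, <-2,+2>, <+5,-5>, <+4,+4> repeated.
step 11: apply <+5,-5> → <11,10>
step 12: apply <+4,+4> → <15,14>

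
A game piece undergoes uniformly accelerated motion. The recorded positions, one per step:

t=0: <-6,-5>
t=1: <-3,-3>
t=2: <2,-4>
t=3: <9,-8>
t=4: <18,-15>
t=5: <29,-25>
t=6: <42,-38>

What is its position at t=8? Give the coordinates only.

First differences are <+3,+2>, <+5,-1>, <+7,-4>, <+9,-7>, <+11,-10>, <+13,-13>; their common second difference is <+2,-3> (constant acceleration).
step 7: <42,-38> + <+15,-16> → <57,-54>
step 8: <57,-54> + <+17,-19> → <74,-73>

<74,-73>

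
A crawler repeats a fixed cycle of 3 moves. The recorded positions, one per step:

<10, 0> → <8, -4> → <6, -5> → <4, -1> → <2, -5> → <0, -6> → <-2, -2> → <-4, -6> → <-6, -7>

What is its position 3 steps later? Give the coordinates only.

<-12, -8>

The moves between consecutive positions are <-2, -4>, <-2, -1>, <-2, +4>, <-2, -4>, <-2, -1>, <-2, +4>, <-2, -4>, <-2, -1>; they repeat the 3-cycle [<-2, -4>, <-2, -1>, <-2, +4>].
step 9: apply <-2, +4> → <-8, -3>
step 10: apply <-2, -4> → <-10, -7>
step 11: apply <-2, -1> → <-12, -8>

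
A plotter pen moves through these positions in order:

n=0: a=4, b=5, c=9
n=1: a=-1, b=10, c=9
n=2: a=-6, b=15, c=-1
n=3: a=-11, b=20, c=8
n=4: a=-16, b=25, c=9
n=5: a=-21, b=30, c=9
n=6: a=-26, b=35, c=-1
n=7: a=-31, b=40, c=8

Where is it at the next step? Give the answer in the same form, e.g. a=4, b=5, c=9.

a=-36, b=45, c=9

A: linear, -5 per step → -36 at step 8.
B: linear, +5 per step → 45 at step 8.
C: cycles through 9, 9, -1, 8 every 4 steps. Step 8 lands at position 0 of the cycle → 9.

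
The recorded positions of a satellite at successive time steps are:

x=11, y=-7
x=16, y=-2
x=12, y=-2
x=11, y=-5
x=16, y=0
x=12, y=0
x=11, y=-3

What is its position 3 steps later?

Differencing gives (+5,+5), (-4,+0), (-1,-3), (+5,+5), (-4,+0), (-1,-3). This is the pattern (+5,+5), (-4,+0), (-1,-3) repeated.
step 7: apply (+5,+5) → x=16, y=2
step 8: apply (-4,+0) → x=12, y=2
step 9: apply (-1,-3) → x=11, y=-1

x=11, y=-1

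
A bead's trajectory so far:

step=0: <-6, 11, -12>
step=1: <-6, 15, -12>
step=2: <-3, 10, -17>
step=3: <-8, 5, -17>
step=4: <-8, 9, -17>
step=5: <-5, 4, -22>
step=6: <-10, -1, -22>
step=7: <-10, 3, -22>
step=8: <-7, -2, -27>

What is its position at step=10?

<-12, -3, -27>

The moves between consecutive positions are <+0, +4, +0>, <+3, -5, -5>, <-5, -5, +0>, <+0, +4, +0>, <+3, -5, -5>, <-5, -5, +0>, <+0, +4, +0>, <+3, -5, -5>; they repeat the 3-cycle [<+0, +4, +0>, <+3, -5, -5>, <-5, -5, +0>].
step 9: apply <-5, -5, +0> → <-12, -7, -27>
step 10: apply <+0, +4, +0> → <-12, -3, -27>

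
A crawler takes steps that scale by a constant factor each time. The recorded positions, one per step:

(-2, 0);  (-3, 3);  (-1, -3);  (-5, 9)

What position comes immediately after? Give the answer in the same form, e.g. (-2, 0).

Step-to-step displacements: (-1, +3), (+2, -6), (-4, +12); each is -2× the previous.
step 4: (-5, 9) + (+8, -24) → (3, -15)

(3, -15)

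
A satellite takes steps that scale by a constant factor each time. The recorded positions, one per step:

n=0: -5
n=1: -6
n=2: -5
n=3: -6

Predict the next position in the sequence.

-5

Step-to-step displacements: -1, +1, -1; each is -1× the previous.
step 4: -6 + 1 → -5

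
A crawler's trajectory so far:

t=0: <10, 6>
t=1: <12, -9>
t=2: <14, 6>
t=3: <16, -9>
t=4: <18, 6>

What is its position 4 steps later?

The first coordinate changes by +2 each step, so at step 8 it is 10 + 8·(2) = 26.
The second coordinate repeats the cycle [6, -9] with period 2; step 8 mod 2 = 0, giving 6.

<26, 6>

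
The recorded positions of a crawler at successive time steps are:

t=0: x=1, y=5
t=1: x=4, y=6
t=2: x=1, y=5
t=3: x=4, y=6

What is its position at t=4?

x=1, y=5

The jumps are (+3, +1), (-3, -1), (+3, +1) — a geometric progression with ratio -1.
step 4: x=4, y=6 + (-3, -1) → x=1, y=5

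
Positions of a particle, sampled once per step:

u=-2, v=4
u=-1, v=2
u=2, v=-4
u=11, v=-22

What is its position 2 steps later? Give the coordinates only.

Step-to-step displacements: (+1,-2), (+3,-6), (+9,-18); each is 3× the previous.
step 4: u=11, v=-22 + (+27,-54) → u=38, v=-76
step 5: u=38, v=-76 + (+81,-162) → u=119, v=-238

u=119, v=-238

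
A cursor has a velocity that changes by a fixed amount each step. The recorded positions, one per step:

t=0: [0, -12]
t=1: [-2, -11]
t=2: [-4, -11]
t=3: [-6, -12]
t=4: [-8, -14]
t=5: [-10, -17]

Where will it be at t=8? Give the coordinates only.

First differences are [-2, +1], [-2, +0], [-2, -1], [-2, -2], [-2, -3]; their common second difference is [+0, -1] (constant acceleration).
step 6: [-10, -17] + [-2, -4] → [-12, -21]
step 7: [-12, -21] + [-2, -5] → [-14, -26]
step 8: [-14, -26] + [-2, -6] → [-16, -32]

[-16, -32]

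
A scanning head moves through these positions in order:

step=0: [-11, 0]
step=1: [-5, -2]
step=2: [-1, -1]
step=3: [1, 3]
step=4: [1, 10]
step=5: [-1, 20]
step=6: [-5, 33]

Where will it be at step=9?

[-29, 90]

First differences are [+6, -2], [+4, +1], [+2, +4], [+0, +7], [-2, +10], [-4, +13]; their common second difference is [-2, +3] (constant acceleration).
step 7: [-5, 33] + [-6, +16] → [-11, 49]
step 8: [-11, 49] + [-8, +19] → [-19, 68]
step 9: [-19, 68] + [-10, +22] → [-29, 90]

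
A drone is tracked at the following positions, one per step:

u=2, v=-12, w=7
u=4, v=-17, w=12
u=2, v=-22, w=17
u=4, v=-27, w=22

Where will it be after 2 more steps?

u=4, v=-37, w=32

U: cycles through 2, 4 every 2 steps. Step 5 lands at position 1 of the cycle → 4.
V: linear, -5 per step → -37 at step 5.
W: linear, +5 per step → 32 at step 5.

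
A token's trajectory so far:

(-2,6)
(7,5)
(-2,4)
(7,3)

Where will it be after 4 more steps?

First: cycles through -2, 7 every 2 steps. Step 7 lands at position 1 of the cycle → 7.
Second: linear, -1 per step → -1 at step 7.

(7,-1)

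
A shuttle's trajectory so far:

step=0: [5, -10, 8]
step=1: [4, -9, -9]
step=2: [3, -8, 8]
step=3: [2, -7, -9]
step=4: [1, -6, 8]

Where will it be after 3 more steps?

[-2, -3, -9]

The first coordinate changes by -1 each step, so at step 7 it is 5 + 7·(-1) = -2.
The second coordinate changes by +1 each step, so at step 7 it is -10 + 7·(1) = -3.
The third coordinate repeats the cycle [8, -9] with period 2; step 7 mod 2 = 1, giving -9.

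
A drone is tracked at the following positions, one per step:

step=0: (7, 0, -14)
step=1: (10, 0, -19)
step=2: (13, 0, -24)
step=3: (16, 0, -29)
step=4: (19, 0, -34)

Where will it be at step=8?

(31, 0, -54)

The position changes by (+3, +0, -5) every step.
step 5: (19, 0, -34) + (+3, +0, -5) → (22, 0, -39)
step 6: (22, 0, -39) + (+3, +0, -5) → (25, 0, -44)
step 7: (25, 0, -44) + (+3, +0, -5) → (28, 0, -49)
step 8: (28, 0, -49) + (+3, +0, -5) → (31, 0, -54)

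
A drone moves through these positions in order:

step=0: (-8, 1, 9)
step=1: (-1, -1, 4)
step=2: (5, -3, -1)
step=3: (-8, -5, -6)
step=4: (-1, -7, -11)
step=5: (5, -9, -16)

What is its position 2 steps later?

(-1, -13, -26)

The first coordinate repeats the cycle [-8, -1, 5] with period 3; step 7 mod 3 = 1, giving -1.
The second coordinate changes by -2 each step, so at step 7 it is 1 + 7·(-2) = -13.
The third coordinate changes by -5 each step, so at step 7 it is 9 + 7·(-5) = -26.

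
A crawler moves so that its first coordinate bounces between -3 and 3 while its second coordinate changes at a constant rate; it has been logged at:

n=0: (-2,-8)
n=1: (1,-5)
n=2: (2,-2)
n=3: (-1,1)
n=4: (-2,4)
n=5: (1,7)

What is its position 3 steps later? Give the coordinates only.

The first coordinate travels 3 per step and bounces off the walls at -3 and 3.
  step 6: 1 → 2
  step 7: 2 → -1
  step 8: -1 → -2
The second coordinate changes by +3 each step: at step 8 it is 16.

(-2,16)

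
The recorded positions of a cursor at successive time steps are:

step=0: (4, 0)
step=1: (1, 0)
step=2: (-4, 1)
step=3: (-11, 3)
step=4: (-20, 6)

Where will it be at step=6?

(-44, 15)

First differences are (-3, +0), (-5, +1), (-7, +2), (-9, +3); their common second difference is (-2, +1) (constant acceleration).
step 5: (-20, 6) + (-11, +4) → (-31, 10)
step 6: (-31, 10) + (-13, +5) → (-44, 15)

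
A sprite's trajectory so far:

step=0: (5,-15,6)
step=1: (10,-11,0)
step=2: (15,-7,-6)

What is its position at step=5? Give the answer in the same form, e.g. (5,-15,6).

Each step adds (+5,+4,-6) to the position.
step 3: (15,-7,-6) + (+5,+4,-6) → (20,-3,-12)
step 4: (20,-3,-12) + (+5,+4,-6) → (25,1,-18)
step 5: (25,1,-18) + (+5,+4,-6) → (30,5,-24)

(30,5,-24)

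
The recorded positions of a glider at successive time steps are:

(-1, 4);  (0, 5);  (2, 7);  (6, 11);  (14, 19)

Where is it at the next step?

Step-to-step displacements: (+1, +1), (+2, +2), (+4, +4), (+8, +8); each is 2× the previous.
step 5: (14, 19) + (+16, +16) → (30, 35)

(30, 35)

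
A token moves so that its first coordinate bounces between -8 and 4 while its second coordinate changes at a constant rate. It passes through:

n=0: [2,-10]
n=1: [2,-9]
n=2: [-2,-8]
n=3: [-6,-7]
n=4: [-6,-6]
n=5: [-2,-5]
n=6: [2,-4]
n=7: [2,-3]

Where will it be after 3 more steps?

The first coordinate travels 4 per step and bounces off the walls at -8 and 4.
  step 8: 2 → -2
  step 9: -2 → -6
  step 10: -6 → -6
The second coordinate changes by +1 each step: at step 10 it is 0.

[-6,0]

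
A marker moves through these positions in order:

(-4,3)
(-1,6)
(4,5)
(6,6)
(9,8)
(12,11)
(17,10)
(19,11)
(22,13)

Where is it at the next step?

The moves between consecutive positions are (+3,+3), (+5,-1), (+2,+1), (+3,+2), (+3,+3), (+5,-1), (+2,+1), (+3,+2); they repeat the 4-cycle [(+3,+3), (+5,-1), (+2,+1), (+3,+2)].
step 9: apply (+3,+3) → (25,16)

(25,16)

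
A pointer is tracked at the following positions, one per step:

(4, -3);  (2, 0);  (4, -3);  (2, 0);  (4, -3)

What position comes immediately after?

The jumps are (-2, +3), (+2, -3), (-2, +3), (+2, -3) — a geometric progression with ratio -1.
step 5: (4, -3) + (-2, +3) → (2, 0)

(2, 0)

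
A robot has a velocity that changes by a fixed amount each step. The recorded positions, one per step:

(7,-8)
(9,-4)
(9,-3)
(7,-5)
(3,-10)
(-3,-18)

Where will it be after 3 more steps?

Taking differences between consecutive positions: (+2,+4), (+0,+1), (-2,-2), (-4,-5), (-6,-8). These grow by (-2,-3) each step.
step 6: (-3,-18) + (-8,-11) → (-11,-29)
step 7: (-11,-29) + (-10,-14) → (-21,-43)
step 8: (-21,-43) + (-12,-17) → (-33,-60)

(-33,-60)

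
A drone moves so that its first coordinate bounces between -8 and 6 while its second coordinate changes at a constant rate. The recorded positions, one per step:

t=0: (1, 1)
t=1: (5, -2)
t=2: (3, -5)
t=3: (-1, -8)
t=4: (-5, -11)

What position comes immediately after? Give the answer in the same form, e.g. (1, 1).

The first coordinate travels 4 per step and bounces off the walls at -8 and 6.
  step 5: -5 → -7
The second coordinate changes by -3 each step: at step 5 it is -14.

(-7, -14)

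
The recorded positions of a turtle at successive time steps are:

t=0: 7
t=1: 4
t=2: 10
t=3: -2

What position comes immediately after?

22

Consecutive displacements -3, +6, -12 scale by a factor of -2 each step.
step 4: -2 + 24 → 22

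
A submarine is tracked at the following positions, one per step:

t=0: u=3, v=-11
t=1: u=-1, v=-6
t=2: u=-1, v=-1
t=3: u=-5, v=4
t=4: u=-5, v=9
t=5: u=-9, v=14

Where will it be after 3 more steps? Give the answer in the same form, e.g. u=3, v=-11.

Step-to-step displacements: (-4, +5), (+0, +5), (-4, +5), (+0, +5), (-4, +5) — a repeating cycle of length 2.
step 6: apply (+0, +5) → u=-9, v=19
step 7: apply (-4, +5) → u=-13, v=24
step 8: apply (+0, +5) → u=-13, v=29

u=-13, v=29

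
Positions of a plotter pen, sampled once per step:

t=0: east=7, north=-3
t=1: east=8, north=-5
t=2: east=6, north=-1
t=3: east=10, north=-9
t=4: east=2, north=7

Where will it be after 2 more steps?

Consecutive displacements (+1, -2), (-2, +4), (+4, -8), (-8, +16) scale by a factor of -2 each step.
step 5: east=2, north=7 + (+16, -32) → east=18, north=-25
step 6: east=18, north=-25 + (-32, +64) → east=-14, north=39

east=-14, north=39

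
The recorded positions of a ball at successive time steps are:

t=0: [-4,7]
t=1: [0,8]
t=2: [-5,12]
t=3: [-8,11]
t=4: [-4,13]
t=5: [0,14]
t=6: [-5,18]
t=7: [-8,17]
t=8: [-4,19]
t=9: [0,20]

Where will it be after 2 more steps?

Step-to-step displacements: [+4,+1], [-5,+4], [-3,-1], [+4,+2], [+4,+1], [-5,+4], [-3,-1], [+4,+2], [+4,+1] — a repeating cycle of length 4.
step 10: apply [-5,+4] → [-5,24]
step 11: apply [-3,-1] → [-8,23]

[-8,23]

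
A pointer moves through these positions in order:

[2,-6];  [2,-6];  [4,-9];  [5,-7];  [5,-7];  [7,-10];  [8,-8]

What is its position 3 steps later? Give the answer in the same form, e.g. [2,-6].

Step-to-step displacements: [+0,+0], [+2,-3], [+1,+2], [+0,+0], [+2,-3], [+1,+2] — a repeating cycle of length 3.
step 7: apply [+0,+0] → [8,-8]
step 8: apply [+2,-3] → [10,-11]
step 9: apply [+1,+2] → [11,-9]

[11,-9]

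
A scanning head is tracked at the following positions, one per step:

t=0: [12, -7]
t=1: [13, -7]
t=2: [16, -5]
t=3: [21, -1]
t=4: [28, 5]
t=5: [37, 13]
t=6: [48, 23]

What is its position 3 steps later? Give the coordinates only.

[93, 65]

First differences are [+1, +0], [+3, +2], [+5, +4], [+7, +6], [+9, +8], [+11, +10]; their common second difference is [+2, +2] (constant acceleration).
step 7: [48, 23] + [+13, +12] → [61, 35]
step 8: [61, 35] + [+15, +14] → [76, 49]
step 9: [76, 49] + [+17, +16] → [93, 65]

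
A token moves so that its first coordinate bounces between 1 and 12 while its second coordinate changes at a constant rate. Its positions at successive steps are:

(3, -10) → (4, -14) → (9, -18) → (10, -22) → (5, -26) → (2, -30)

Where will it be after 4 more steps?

(2, -46)

The first coordinate reflects between 1 and 12, moving 5 per step.
  step 6: 2 → 7
  step 7: 7 → 12
  step 8: 12 → 7
  step 9: 7 → 2
The second coordinate changes by -4 each step: at step 9 it is -46.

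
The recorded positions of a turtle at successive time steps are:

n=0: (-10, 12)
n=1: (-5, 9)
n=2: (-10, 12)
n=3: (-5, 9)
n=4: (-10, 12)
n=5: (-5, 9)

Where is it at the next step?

(-10, 12)

The moves between consecutive positions are (+5, -3), (-5, +3), (+5, -3), (-5, +3), (+5, -3); they repeat the 2-cycle [(+5, -3), (-5, +3)].
step 6: apply (-5, +3) → (-10, 12)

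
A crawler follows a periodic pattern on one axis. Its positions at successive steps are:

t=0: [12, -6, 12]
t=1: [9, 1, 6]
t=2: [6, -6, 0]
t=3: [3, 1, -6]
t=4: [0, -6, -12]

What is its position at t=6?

[-6, -6, -24]

First: linear, -3 per step → -6 at step 6.
Second: cycles through -6, 1 every 2 steps. Step 6 lands at position 0 of the cycle → -6.
Third: linear, -6 per step → -24 at step 6.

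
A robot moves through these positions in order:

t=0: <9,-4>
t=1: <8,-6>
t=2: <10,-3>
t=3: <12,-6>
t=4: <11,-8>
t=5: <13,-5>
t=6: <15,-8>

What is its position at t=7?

<14,-10>

Differencing gives <-1,-2>, <+2,+3>, <+2,-3>, <-1,-2>, <+2,+3>, <+2,-3>. This is the pattern <-1,-2>, <+2,+3>, <+2,-3> repeated.
step 7: apply <-1,-2> → <14,-10>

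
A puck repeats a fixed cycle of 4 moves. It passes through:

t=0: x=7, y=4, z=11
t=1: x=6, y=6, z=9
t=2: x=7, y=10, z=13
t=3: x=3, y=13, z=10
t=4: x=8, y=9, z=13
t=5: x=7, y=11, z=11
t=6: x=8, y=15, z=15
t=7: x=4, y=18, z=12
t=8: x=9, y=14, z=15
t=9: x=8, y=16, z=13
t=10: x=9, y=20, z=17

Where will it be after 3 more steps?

x=9, y=21, z=15

The moves between consecutive positions are (-1,+2,-2), (+1,+4,+4), (-4,+3,-3), (+5,-4,+3), (-1,+2,-2), (+1,+4,+4), (-4,+3,-3), (+5,-4,+3), (-1,+2,-2), (+1,+4,+4); they repeat the 4-cycle [(-1,+2,-2), (+1,+4,+4), (-4,+3,-3), (+5,-4,+3)].
step 11: apply (-4,+3,-3) → x=5, y=23, z=14
step 12: apply (+5,-4,+3) → x=10, y=19, z=17
step 13: apply (-1,+2,-2) → x=9, y=21, z=15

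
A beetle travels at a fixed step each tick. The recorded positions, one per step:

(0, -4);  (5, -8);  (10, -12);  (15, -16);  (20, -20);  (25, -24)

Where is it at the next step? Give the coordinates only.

Constant displacement of (+5, -4) per step.
step 6: (25, -24) + (+5, -4) → (30, -28)

(30, -28)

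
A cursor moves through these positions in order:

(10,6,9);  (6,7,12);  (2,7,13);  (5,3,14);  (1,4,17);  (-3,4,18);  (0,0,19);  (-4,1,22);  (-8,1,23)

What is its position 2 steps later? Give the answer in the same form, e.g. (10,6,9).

Differencing gives (-4,+1,+3), (-4,+0,+1), (+3,-4,+1), (-4,+1,+3), (-4,+0,+1), (+3,-4,+1), (-4,+1,+3), (-4,+0,+1). This is the pattern (-4,+1,+3), (-4,+0,+1), (+3,-4,+1) repeated.
step 9: apply (+3,-4,+1) → (-5,-3,24)
step 10: apply (-4,+1,+3) → (-9,-2,27)

(-9,-2,27)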